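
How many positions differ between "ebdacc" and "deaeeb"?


Comparing "ebdacc" and "deaeeb" position by position:
  Position 0: 'e' vs 'd' => DIFFER
  Position 1: 'b' vs 'e' => DIFFER
  Position 2: 'd' vs 'a' => DIFFER
  Position 3: 'a' vs 'e' => DIFFER
  Position 4: 'c' vs 'e' => DIFFER
  Position 5: 'c' vs 'b' => DIFFER
Positions that differ: 6

6


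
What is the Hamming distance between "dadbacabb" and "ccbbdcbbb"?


Comparing "dadbacabb" and "ccbbdcbbb" position by position:
  Position 0: 'd' vs 'c' => differ
  Position 1: 'a' vs 'c' => differ
  Position 2: 'd' vs 'b' => differ
  Position 3: 'b' vs 'b' => same
  Position 4: 'a' vs 'd' => differ
  Position 5: 'c' vs 'c' => same
  Position 6: 'a' vs 'b' => differ
  Position 7: 'b' vs 'b' => same
  Position 8: 'b' vs 'b' => same
Total differences (Hamming distance): 5

5


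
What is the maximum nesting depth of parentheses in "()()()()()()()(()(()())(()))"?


Input: "()()()()()()()(()(()())(()))"
Tracking depth:
  Position 0 '(': depth becomes 1
  Position 1 ')': depth becomes 0
  Position 2 '(': depth becomes 1
  Position 3 ')': depth becomes 0
  Position 4 '(': depth becomes 1
  Position 5 ')': depth becomes 0
  Position 6 '(': depth becomes 1
  Position 7 ')': depth becomes 0
  Position 8 '(': depth becomes 1
  Position 9 ')': depth becomes 0
  Position 10 '(': depth becomes 1
  Position 11 ')': depth becomes 0
  Position 12 '(': depth becomes 1
  Position 13 ')': depth becomes 0
  Position 14 '(': depth becomes 1
  Position 15 '(': depth becomes 2
  Position 16 ')': depth becomes 1
  Position 17 '(': depth becomes 2
  Position 18 '(': depth becomes 3
  Position 19 ')': depth becomes 2
  Position 20 '(': depth becomes 3
  Position 21 ')': depth becomes 2
  Position 22 ')': depth becomes 1
  Position 23 '(': depth becomes 2
  Position 24 '(': depth becomes 3
  Position 25 ')': depth becomes 2
  Position 26 ')': depth becomes 1
  Position 27 ')': depth becomes 0
Maximum depth reached: 3

3


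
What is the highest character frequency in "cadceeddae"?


Input: cadceeddae
Character counts:
  'a': 2
  'c': 2
  'd': 3
  'e': 3
Maximum frequency: 3

3


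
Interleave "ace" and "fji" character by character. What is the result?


Interleaving "ace" and "fji":
  Position 0: 'a' from first, 'f' from second => "af"
  Position 1: 'c' from first, 'j' from second => "cj"
  Position 2: 'e' from first, 'i' from second => "ei"
Result: afcjei

afcjei


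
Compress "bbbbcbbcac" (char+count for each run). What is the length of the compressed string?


Input: bbbbcbbcac
Runs:
  'b' x 4 => "b4"
  'c' x 1 => "c1"
  'b' x 2 => "b2"
  'c' x 1 => "c1"
  'a' x 1 => "a1"
  'c' x 1 => "c1"
Compressed: "b4c1b2c1a1c1"
Compressed length: 12

12


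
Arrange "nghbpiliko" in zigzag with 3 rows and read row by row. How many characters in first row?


Zigzag "nghbpiliko" into 3 rows:
Placing characters:
  'n' => row 0
  'g' => row 1
  'h' => row 2
  'b' => row 1
  'p' => row 0
  'i' => row 1
  'l' => row 2
  'i' => row 1
  'k' => row 0
  'o' => row 1
Rows:
  Row 0: "npk"
  Row 1: "gbiio"
  Row 2: "hl"
First row length: 3

3


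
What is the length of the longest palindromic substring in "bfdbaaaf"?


Input: "bfdbaaaf"
Checking substrings for palindromes:
  [4:7] "aaa" (len 3) => palindrome
  [4:6] "aa" (len 2) => palindrome
  [5:7] "aa" (len 2) => palindrome
Longest palindromic substring: "aaa" with length 3

3


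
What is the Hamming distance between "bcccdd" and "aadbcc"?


Comparing "bcccdd" and "aadbcc" position by position:
  Position 0: 'b' vs 'a' => differ
  Position 1: 'c' vs 'a' => differ
  Position 2: 'c' vs 'd' => differ
  Position 3: 'c' vs 'b' => differ
  Position 4: 'd' vs 'c' => differ
  Position 5: 'd' vs 'c' => differ
Total differences (Hamming distance): 6

6


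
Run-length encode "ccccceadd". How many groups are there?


Input: ccccceadd
Scanning for consecutive runs:
  Group 1: 'c' x 5 (positions 0-4)
  Group 2: 'e' x 1 (positions 5-5)
  Group 3: 'a' x 1 (positions 6-6)
  Group 4: 'd' x 2 (positions 7-8)
Total groups: 4

4


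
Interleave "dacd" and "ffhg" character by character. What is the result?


Interleaving "dacd" and "ffhg":
  Position 0: 'd' from first, 'f' from second => "df"
  Position 1: 'a' from first, 'f' from second => "af"
  Position 2: 'c' from first, 'h' from second => "ch"
  Position 3: 'd' from first, 'g' from second => "dg"
Result: dfafchdg

dfafchdg


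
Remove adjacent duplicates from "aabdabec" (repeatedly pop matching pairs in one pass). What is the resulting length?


Input: aabdabec
Stack-based adjacent duplicate removal:
  Read 'a': push. Stack: a
  Read 'a': matches stack top 'a' => pop. Stack: (empty)
  Read 'b': push. Stack: b
  Read 'd': push. Stack: bd
  Read 'a': push. Stack: bda
  Read 'b': push. Stack: bdab
  Read 'e': push. Stack: bdabe
  Read 'c': push. Stack: bdabec
Final stack: "bdabec" (length 6)

6


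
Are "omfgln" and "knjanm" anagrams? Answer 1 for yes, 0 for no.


Strings: "omfgln", "knjanm"
Sorted first:  fglmno
Sorted second: ajkmnn
Differ at position 0: 'f' vs 'a' => not anagrams

0


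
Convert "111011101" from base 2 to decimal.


Input: "111011101" in base 2
Positional expansion:
  Digit '1' (value 1) x 2^8 = 256
  Digit '1' (value 1) x 2^7 = 128
  Digit '1' (value 1) x 2^6 = 64
  Digit '0' (value 0) x 2^5 = 0
  Digit '1' (value 1) x 2^4 = 16
  Digit '1' (value 1) x 2^3 = 8
  Digit '1' (value 1) x 2^2 = 4
  Digit '0' (value 0) x 2^1 = 0
  Digit '1' (value 1) x 2^0 = 1
Sum = 477

477


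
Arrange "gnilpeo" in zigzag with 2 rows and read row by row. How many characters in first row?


Zigzag "gnilpeo" into 2 rows:
Placing characters:
  'g' => row 0
  'n' => row 1
  'i' => row 0
  'l' => row 1
  'p' => row 0
  'e' => row 1
  'o' => row 0
Rows:
  Row 0: "gipo"
  Row 1: "nle"
First row length: 4

4


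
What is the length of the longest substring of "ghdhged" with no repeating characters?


Input: "ghdhged"
Sliding window (track last position of each char):
  Position 0 ('g'): window [0,0] length 1 -- new best
  Position 1 ('h'): window [0,1] length 2 -- new best
  Position 2 ('d'): window [0,2] length 3 -- new best
  Position 3 ('h'): repeat (last at 1), move window start to 2
  Position 3 ('h'): window [2,3] length 2
  Position 4 ('g'): window [2,4] length 3
  Position 5 ('e'): window [2,5] length 4 -- new best
  Position 6 ('d'): repeat (last at 2), move window start to 3
  Position 6 ('d'): window [3,6] length 4
Longest substring with no repeats: "dhge" with length 4

4


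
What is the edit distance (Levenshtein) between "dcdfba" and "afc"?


Computing edit distance: "dcdfba" -> "afc"
DP table:
           a    f    c
      0    1    2    3
  d   1    1    2    3
  c   2    2    2    2
  d   3    3    3    3
  f   4    4    3    4
  b   5    5    4    4
  a   6    5    5    5
Edit distance = dp[6][3] = 5

5


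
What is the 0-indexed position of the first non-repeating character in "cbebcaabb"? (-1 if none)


Input: cbebcaabb
Character frequencies:
  'a': 2
  'b': 4
  'c': 2
  'e': 1
Scanning left to right for freq == 1:
  Position 0 ('c'): freq=2, skip
  Position 1 ('b'): freq=4, skip
  Position 2 ('e'): unique! => answer = 2

2


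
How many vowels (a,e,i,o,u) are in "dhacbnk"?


Input: dhacbnk
Checking each character:
  'd' at position 0: consonant
  'h' at position 1: consonant
  'a' at position 2: vowel (running total: 1)
  'c' at position 3: consonant
  'b' at position 4: consonant
  'n' at position 5: consonant
  'k' at position 6: consonant
Total vowels: 1

1


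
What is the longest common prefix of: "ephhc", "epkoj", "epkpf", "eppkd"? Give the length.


Words: ephhc, epkoj, epkpf, eppkd
  Position 0: all 'e' => match
  Position 1: all 'p' => match
  Position 2: ('h', 'k', 'k', 'p') => mismatch, stop
LCP = "ep" (length 2)

2


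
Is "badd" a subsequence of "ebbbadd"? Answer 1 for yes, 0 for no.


Check if "badd" is a subsequence of "ebbbadd"
Greedy scan:
  Position 0 ('e'): no match needed
  Position 1 ('b'): matches sub[0] = 'b'
  Position 2 ('b'): no match needed
  Position 3 ('b'): no match needed
  Position 4 ('a'): matches sub[1] = 'a'
  Position 5 ('d'): matches sub[2] = 'd'
  Position 6 ('d'): matches sub[3] = 'd'
All 4 characters matched => is a subsequence

1


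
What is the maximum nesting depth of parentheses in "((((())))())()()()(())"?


Input: "((((())))())()()()(())"
Tracking depth:
  Position 0 '(': depth becomes 1
  Position 1 '(': depth becomes 2
  Position 2 '(': depth becomes 3
  Position 3 '(': depth becomes 4
  Position 4 '(': depth becomes 5
  Position 5 ')': depth becomes 4
  Position 6 ')': depth becomes 3
  Position 7 ')': depth becomes 2
  Position 8 ')': depth becomes 1
  Position 9 '(': depth becomes 2
  Position 10 ')': depth becomes 1
  Position 11 ')': depth becomes 0
  Position 12 '(': depth becomes 1
  Position 13 ')': depth becomes 0
  Position 14 '(': depth becomes 1
  Position 15 ')': depth becomes 0
  Position 16 '(': depth becomes 1
  Position 17 ')': depth becomes 0
  Position 18 '(': depth becomes 1
  Position 19 '(': depth becomes 2
  Position 20 ')': depth becomes 1
  Position 21 ')': depth becomes 0
Maximum depth reached: 5

5


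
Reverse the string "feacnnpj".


Input: feacnnpj
Reading characters right to left:
  Position 7: 'j'
  Position 6: 'p'
  Position 5: 'n'
  Position 4: 'n'
  Position 3: 'c'
  Position 2: 'a'
  Position 1: 'e'
  Position 0: 'f'
Reversed: jpnncaef

jpnncaef


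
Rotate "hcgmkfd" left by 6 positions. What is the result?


Input: "hcgmkfd", rotate left by 6
First 6 characters: "hcgmkf"
Remaining characters: "d"
Concatenate remaining + first: "d" + "hcgmkf" = "dhcgmkf"

dhcgmkf


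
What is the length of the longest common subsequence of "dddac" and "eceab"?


LCS of "dddac" and "eceab"
DP table:
           e    c    e    a    b
      0    0    0    0    0    0
  d   0    0    0    0    0    0
  d   0    0    0    0    0    0
  d   0    0    0    0    0    0
  a   0    0    0    0    1    1
  c   0    0    1    1    1    1
LCS length = dp[5][5] = 1

1


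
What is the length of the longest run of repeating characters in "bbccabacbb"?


Input: "bbccabacbb"
Scanning for longest run:
  Position 1 ('b'): continues run of 'b', length=2
  Position 2 ('c'): new char, reset run to 1
  Position 3 ('c'): continues run of 'c', length=2
  Position 4 ('a'): new char, reset run to 1
  Position 5 ('b'): new char, reset run to 1
  Position 6 ('a'): new char, reset run to 1
  Position 7 ('c'): new char, reset run to 1
  Position 8 ('b'): new char, reset run to 1
  Position 9 ('b'): continues run of 'b', length=2
Longest run: 'b' with length 2

2


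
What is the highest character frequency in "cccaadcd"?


Input: cccaadcd
Character counts:
  'a': 2
  'c': 4
  'd': 2
Maximum frequency: 4

4


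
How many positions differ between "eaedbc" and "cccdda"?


Comparing "eaedbc" and "cccdda" position by position:
  Position 0: 'e' vs 'c' => DIFFER
  Position 1: 'a' vs 'c' => DIFFER
  Position 2: 'e' vs 'c' => DIFFER
  Position 3: 'd' vs 'd' => same
  Position 4: 'b' vs 'd' => DIFFER
  Position 5: 'c' vs 'a' => DIFFER
Positions that differ: 5

5


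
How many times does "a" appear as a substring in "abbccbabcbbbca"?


Searching for "a" in "abbccbabcbbbca"
Scanning each position:
  Position 0: "a" => MATCH
  Position 1: "b" => no
  Position 2: "b" => no
  Position 3: "c" => no
  Position 4: "c" => no
  Position 5: "b" => no
  Position 6: "a" => MATCH
  Position 7: "b" => no
  Position 8: "c" => no
  Position 9: "b" => no
  Position 10: "b" => no
  Position 11: "b" => no
  Position 12: "c" => no
  Position 13: "a" => MATCH
Total occurrences: 3

3


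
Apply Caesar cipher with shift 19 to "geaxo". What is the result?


Caesar cipher: shift "geaxo" by 19
  'g' (pos 6) + 19 = pos 25 = 'z'
  'e' (pos 4) + 19 = pos 23 = 'x'
  'a' (pos 0) + 19 = pos 19 = 't'
  'x' (pos 23) + 19 = pos 16 = 'q'
  'o' (pos 14) + 19 = pos 7 = 'h'
Result: zxtqh

zxtqh


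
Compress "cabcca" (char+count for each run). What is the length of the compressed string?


Input: cabcca
Runs:
  'c' x 1 => "c1"
  'a' x 1 => "a1"
  'b' x 1 => "b1"
  'c' x 2 => "c2"
  'a' x 1 => "a1"
Compressed: "c1a1b1c2a1"
Compressed length: 10

10


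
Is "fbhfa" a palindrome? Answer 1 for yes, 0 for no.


Input: fbhfa
Reversed: afhbf
  Compare pos 0 ('f') with pos 4 ('a'): MISMATCH
  Compare pos 1 ('b') with pos 3 ('f'): MISMATCH
Result: not a palindrome

0


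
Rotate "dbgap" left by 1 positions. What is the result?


Input: "dbgap", rotate left by 1
First 1 characters: "d"
Remaining characters: "bgap"
Concatenate remaining + first: "bgap" + "d" = "bgapd"

bgapd


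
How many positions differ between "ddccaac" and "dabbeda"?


Comparing "ddccaac" and "dabbeda" position by position:
  Position 0: 'd' vs 'd' => same
  Position 1: 'd' vs 'a' => DIFFER
  Position 2: 'c' vs 'b' => DIFFER
  Position 3: 'c' vs 'b' => DIFFER
  Position 4: 'a' vs 'e' => DIFFER
  Position 5: 'a' vs 'd' => DIFFER
  Position 6: 'c' vs 'a' => DIFFER
Positions that differ: 6

6


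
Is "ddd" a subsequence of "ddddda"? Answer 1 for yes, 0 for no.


Check if "ddd" is a subsequence of "ddddda"
Greedy scan:
  Position 0 ('d'): matches sub[0] = 'd'
  Position 1 ('d'): matches sub[1] = 'd'
  Position 2 ('d'): matches sub[2] = 'd'
  Position 3 ('d'): no match needed
  Position 4 ('d'): no match needed
  Position 5 ('a'): no match needed
All 3 characters matched => is a subsequence

1


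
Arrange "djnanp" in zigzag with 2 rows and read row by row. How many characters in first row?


Zigzag "djnanp" into 2 rows:
Placing characters:
  'd' => row 0
  'j' => row 1
  'n' => row 0
  'a' => row 1
  'n' => row 0
  'p' => row 1
Rows:
  Row 0: "dnn"
  Row 1: "jap"
First row length: 3

3


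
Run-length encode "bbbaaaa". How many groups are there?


Input: bbbaaaa
Scanning for consecutive runs:
  Group 1: 'b' x 3 (positions 0-2)
  Group 2: 'a' x 4 (positions 3-6)
Total groups: 2

2


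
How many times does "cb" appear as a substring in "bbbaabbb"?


Searching for "cb" in "bbbaabbb"
Scanning each position:
  Position 0: "bb" => no
  Position 1: "bb" => no
  Position 2: "ba" => no
  Position 3: "aa" => no
  Position 4: "ab" => no
  Position 5: "bb" => no
  Position 6: "bb" => no
Total occurrences: 0

0


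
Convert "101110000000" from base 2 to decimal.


Input: "101110000000" in base 2
Positional expansion:
  Digit '1' (value 1) x 2^11 = 2048
  Digit '0' (value 0) x 2^10 = 0
  Digit '1' (value 1) x 2^9 = 512
  Digit '1' (value 1) x 2^8 = 256
  Digit '1' (value 1) x 2^7 = 128
  Digit '0' (value 0) x 2^6 = 0
  Digit '0' (value 0) x 2^5 = 0
  Digit '0' (value 0) x 2^4 = 0
  Digit '0' (value 0) x 2^3 = 0
  Digit '0' (value 0) x 2^2 = 0
  Digit '0' (value 0) x 2^1 = 0
  Digit '0' (value 0) x 2^0 = 0
Sum = 2944

2944


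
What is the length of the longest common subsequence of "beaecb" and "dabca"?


LCS of "beaecb" and "dabca"
DP table:
           d    a    b    c    a
      0    0    0    0    0    0
  b   0    0    0    1    1    1
  e   0    0    0    1    1    1
  a   0    0    1    1    1    2
  e   0    0    1    1    1    2
  c   0    0    1    1    2    2
  b   0    0    1    2    2    2
LCS length = dp[6][5] = 2

2


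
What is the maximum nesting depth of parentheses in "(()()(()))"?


Input: "(()()(()))"
Tracking depth:
  Position 0 '(': depth becomes 1
  Position 1 '(': depth becomes 2
  Position 2 ')': depth becomes 1
  Position 3 '(': depth becomes 2
  Position 4 ')': depth becomes 1
  Position 5 '(': depth becomes 2
  Position 6 '(': depth becomes 3
  Position 7 ')': depth becomes 2
  Position 8 ')': depth becomes 1
  Position 9 ')': depth becomes 0
Maximum depth reached: 3

3


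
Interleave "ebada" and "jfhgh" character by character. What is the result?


Interleaving "ebada" and "jfhgh":
  Position 0: 'e' from first, 'j' from second => "ej"
  Position 1: 'b' from first, 'f' from second => "bf"
  Position 2: 'a' from first, 'h' from second => "ah"
  Position 3: 'd' from first, 'g' from second => "dg"
  Position 4: 'a' from first, 'h' from second => "ah"
Result: ejbfahdgah

ejbfahdgah


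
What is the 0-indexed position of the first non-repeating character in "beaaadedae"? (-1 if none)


Input: beaaadedae
Character frequencies:
  'a': 4
  'b': 1
  'd': 2
  'e': 3
Scanning left to right for freq == 1:
  Position 0 ('b'): unique! => answer = 0

0


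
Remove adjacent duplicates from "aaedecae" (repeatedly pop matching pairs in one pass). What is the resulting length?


Input: aaedecae
Stack-based adjacent duplicate removal:
  Read 'a': push. Stack: a
  Read 'a': matches stack top 'a' => pop. Stack: (empty)
  Read 'e': push. Stack: e
  Read 'd': push. Stack: ed
  Read 'e': push. Stack: ede
  Read 'c': push. Stack: edec
  Read 'a': push. Stack: edeca
  Read 'e': push. Stack: edecae
Final stack: "edecae" (length 6)

6


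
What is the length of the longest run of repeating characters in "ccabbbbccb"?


Input: "ccabbbbccb"
Scanning for longest run:
  Position 1 ('c'): continues run of 'c', length=2
  Position 2 ('a'): new char, reset run to 1
  Position 3 ('b'): new char, reset run to 1
  Position 4 ('b'): continues run of 'b', length=2
  Position 5 ('b'): continues run of 'b', length=3
  Position 6 ('b'): continues run of 'b', length=4
  Position 7 ('c'): new char, reset run to 1
  Position 8 ('c'): continues run of 'c', length=2
  Position 9 ('b'): new char, reset run to 1
Longest run: 'b' with length 4

4


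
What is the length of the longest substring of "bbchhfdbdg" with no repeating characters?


Input: "bbchhfdbdg"
Sliding window (track last position of each char):
  Position 0 ('b'): window [0,0] length 1 -- new best
  Position 1 ('b'): repeat (last at 0), move window start to 1
  Position 1 ('b'): window [1,1] length 1
  Position 2 ('c'): window [1,2] length 2 -- new best
  Position 3 ('h'): window [1,3] length 3 -- new best
  Position 4 ('h'): repeat (last at 3), move window start to 4
  Position 4 ('h'): window [4,4] length 1
  Position 5 ('f'): window [4,5] length 2
  Position 6 ('d'): window [4,6] length 3
  Position 7 ('b'): window [4,7] length 4 -- new best
  Position 8 ('d'): repeat (last at 6), move window start to 7
  Position 8 ('d'): window [7,8] length 2
  Position 9 ('g'): window [7,9] length 3
Longest substring with no repeats: "hfdb" with length 4

4


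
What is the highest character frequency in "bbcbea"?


Input: bbcbea
Character counts:
  'a': 1
  'b': 3
  'c': 1
  'e': 1
Maximum frequency: 3

3


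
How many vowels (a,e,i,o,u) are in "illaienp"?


Input: illaienp
Checking each character:
  'i' at position 0: vowel (running total: 1)
  'l' at position 1: consonant
  'l' at position 2: consonant
  'a' at position 3: vowel (running total: 2)
  'i' at position 4: vowel (running total: 3)
  'e' at position 5: vowel (running total: 4)
  'n' at position 6: consonant
  'p' at position 7: consonant
Total vowels: 4

4


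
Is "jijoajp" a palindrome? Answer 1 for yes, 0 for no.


Input: jijoajp
Reversed: pjaojij
  Compare pos 0 ('j') with pos 6 ('p'): MISMATCH
  Compare pos 1 ('i') with pos 5 ('j'): MISMATCH
  Compare pos 2 ('j') with pos 4 ('a'): MISMATCH
Result: not a palindrome

0


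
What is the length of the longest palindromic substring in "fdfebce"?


Input: "fdfebce"
Checking substrings for palindromes:
  [0:3] "fdf" (len 3) => palindrome
Longest palindromic substring: "fdf" with length 3

3


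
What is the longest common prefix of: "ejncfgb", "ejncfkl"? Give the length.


Words: ejncfgb, ejncfkl
  Position 0: all 'e' => match
  Position 1: all 'j' => match
  Position 2: all 'n' => match
  Position 3: all 'c' => match
  Position 4: all 'f' => match
  Position 5: ('g', 'k') => mismatch, stop
LCP = "ejncf" (length 5)

5


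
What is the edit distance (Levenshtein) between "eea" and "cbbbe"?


Computing edit distance: "eea" -> "cbbbe"
DP table:
           c    b    b    b    e
      0    1    2    3    4    5
  e   1    1    2    3    4    4
  e   2    2    2    3    4    4
  a   3    3    3    3    4    5
Edit distance = dp[3][5] = 5

5


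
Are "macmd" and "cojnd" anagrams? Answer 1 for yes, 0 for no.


Strings: "macmd", "cojnd"
Sorted first:  acdmm
Sorted second: cdjno
Differ at position 0: 'a' vs 'c' => not anagrams

0


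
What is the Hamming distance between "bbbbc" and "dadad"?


Comparing "bbbbc" and "dadad" position by position:
  Position 0: 'b' vs 'd' => differ
  Position 1: 'b' vs 'a' => differ
  Position 2: 'b' vs 'd' => differ
  Position 3: 'b' vs 'a' => differ
  Position 4: 'c' vs 'd' => differ
Total differences (Hamming distance): 5

5


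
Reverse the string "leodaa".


Input: leodaa
Reading characters right to left:
  Position 5: 'a'
  Position 4: 'a'
  Position 3: 'd'
  Position 2: 'o'
  Position 1: 'e'
  Position 0: 'l'
Reversed: aadoel

aadoel


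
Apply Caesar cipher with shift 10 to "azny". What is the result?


Caesar cipher: shift "azny" by 10
  'a' (pos 0) + 10 = pos 10 = 'k'
  'z' (pos 25) + 10 = pos 9 = 'j'
  'n' (pos 13) + 10 = pos 23 = 'x'
  'y' (pos 24) + 10 = pos 8 = 'i'
Result: kjxi

kjxi


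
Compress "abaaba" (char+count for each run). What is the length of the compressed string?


Input: abaaba
Runs:
  'a' x 1 => "a1"
  'b' x 1 => "b1"
  'a' x 2 => "a2"
  'b' x 1 => "b1"
  'a' x 1 => "a1"
Compressed: "a1b1a2b1a1"
Compressed length: 10

10


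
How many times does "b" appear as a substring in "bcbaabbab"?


Searching for "b" in "bcbaabbab"
Scanning each position:
  Position 0: "b" => MATCH
  Position 1: "c" => no
  Position 2: "b" => MATCH
  Position 3: "a" => no
  Position 4: "a" => no
  Position 5: "b" => MATCH
  Position 6: "b" => MATCH
  Position 7: "a" => no
  Position 8: "b" => MATCH
Total occurrences: 5

5


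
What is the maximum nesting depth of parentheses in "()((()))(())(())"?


Input: "()((()))(())(())"
Tracking depth:
  Position 0 '(': depth becomes 1
  Position 1 ')': depth becomes 0
  Position 2 '(': depth becomes 1
  Position 3 '(': depth becomes 2
  Position 4 '(': depth becomes 3
  Position 5 ')': depth becomes 2
  Position 6 ')': depth becomes 1
  Position 7 ')': depth becomes 0
  Position 8 '(': depth becomes 1
  Position 9 '(': depth becomes 2
  Position 10 ')': depth becomes 1
  Position 11 ')': depth becomes 0
  Position 12 '(': depth becomes 1
  Position 13 '(': depth becomes 2
  Position 14 ')': depth becomes 1
  Position 15 ')': depth becomes 0
Maximum depth reached: 3

3


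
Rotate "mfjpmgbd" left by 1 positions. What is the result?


Input: "mfjpmgbd", rotate left by 1
First 1 characters: "m"
Remaining characters: "fjpmgbd"
Concatenate remaining + first: "fjpmgbd" + "m" = "fjpmgbdm"

fjpmgbdm


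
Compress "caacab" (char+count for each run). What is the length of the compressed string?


Input: caacab
Runs:
  'c' x 1 => "c1"
  'a' x 2 => "a2"
  'c' x 1 => "c1"
  'a' x 1 => "a1"
  'b' x 1 => "b1"
Compressed: "c1a2c1a1b1"
Compressed length: 10

10


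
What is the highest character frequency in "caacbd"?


Input: caacbd
Character counts:
  'a': 2
  'b': 1
  'c': 2
  'd': 1
Maximum frequency: 2

2


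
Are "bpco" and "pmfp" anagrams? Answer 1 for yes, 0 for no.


Strings: "bpco", "pmfp"
Sorted first:  bcop
Sorted second: fmpp
Differ at position 0: 'b' vs 'f' => not anagrams

0


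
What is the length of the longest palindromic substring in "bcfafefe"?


Input: "bcfafefe"
Checking substrings for palindromes:
  [2:5] "faf" (len 3) => palindrome
  [4:7] "fef" (len 3) => palindrome
  [5:8] "efe" (len 3) => palindrome
Longest palindromic substring: "faf" with length 3

3


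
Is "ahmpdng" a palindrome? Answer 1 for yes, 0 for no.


Input: ahmpdng
Reversed: gndpmha
  Compare pos 0 ('a') with pos 6 ('g'): MISMATCH
  Compare pos 1 ('h') with pos 5 ('n'): MISMATCH
  Compare pos 2 ('m') with pos 4 ('d'): MISMATCH
Result: not a palindrome

0


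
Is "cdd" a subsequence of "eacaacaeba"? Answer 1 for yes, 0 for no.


Check if "cdd" is a subsequence of "eacaacaeba"
Greedy scan:
  Position 0 ('e'): no match needed
  Position 1 ('a'): no match needed
  Position 2 ('c'): matches sub[0] = 'c'
  Position 3 ('a'): no match needed
  Position 4 ('a'): no match needed
  Position 5 ('c'): no match needed
  Position 6 ('a'): no match needed
  Position 7 ('e'): no match needed
  Position 8 ('b'): no match needed
  Position 9 ('a'): no match needed
Only matched 1/3 characters => not a subsequence

0


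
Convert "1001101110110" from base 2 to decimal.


Input: "1001101110110" in base 2
Positional expansion:
  Digit '1' (value 1) x 2^12 = 4096
  Digit '0' (value 0) x 2^11 = 0
  Digit '0' (value 0) x 2^10 = 0
  Digit '1' (value 1) x 2^9 = 512
  Digit '1' (value 1) x 2^8 = 256
  Digit '0' (value 0) x 2^7 = 0
  Digit '1' (value 1) x 2^6 = 64
  Digit '1' (value 1) x 2^5 = 32
  Digit '1' (value 1) x 2^4 = 16
  Digit '0' (value 0) x 2^3 = 0
  Digit '1' (value 1) x 2^2 = 4
  Digit '1' (value 1) x 2^1 = 2
  Digit '0' (value 0) x 2^0 = 0
Sum = 4982

4982


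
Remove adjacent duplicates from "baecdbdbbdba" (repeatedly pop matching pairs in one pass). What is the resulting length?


Input: baecdbdbbdba
Stack-based adjacent duplicate removal:
  Read 'b': push. Stack: b
  Read 'a': push. Stack: ba
  Read 'e': push. Stack: bae
  Read 'c': push. Stack: baec
  Read 'd': push. Stack: baecd
  Read 'b': push. Stack: baecdb
  Read 'd': push. Stack: baecdbd
  Read 'b': push. Stack: baecdbdb
  Read 'b': matches stack top 'b' => pop. Stack: baecdbd
  Read 'd': matches stack top 'd' => pop. Stack: baecdb
  Read 'b': matches stack top 'b' => pop. Stack: baecd
  Read 'a': push. Stack: baecda
Final stack: "baecda" (length 6)

6


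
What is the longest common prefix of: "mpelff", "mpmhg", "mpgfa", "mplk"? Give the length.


Words: mpelff, mpmhg, mpgfa, mplk
  Position 0: all 'm' => match
  Position 1: all 'p' => match
  Position 2: ('e', 'm', 'g', 'l') => mismatch, stop
LCP = "mp" (length 2)

2


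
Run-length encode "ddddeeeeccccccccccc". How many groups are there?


Input: ddddeeeeccccccccccc
Scanning for consecutive runs:
  Group 1: 'd' x 4 (positions 0-3)
  Group 2: 'e' x 4 (positions 4-7)
  Group 3: 'c' x 11 (positions 8-18)
Total groups: 3

3


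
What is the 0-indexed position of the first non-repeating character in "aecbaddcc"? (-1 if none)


Input: aecbaddcc
Character frequencies:
  'a': 2
  'b': 1
  'c': 3
  'd': 2
  'e': 1
Scanning left to right for freq == 1:
  Position 0 ('a'): freq=2, skip
  Position 1 ('e'): unique! => answer = 1

1


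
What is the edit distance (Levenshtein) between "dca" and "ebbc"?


Computing edit distance: "dca" -> "ebbc"
DP table:
           e    b    b    c
      0    1    2    3    4
  d   1    1    2    3    4
  c   2    2    2    3    3
  a   3    3    3    3    4
Edit distance = dp[3][4] = 4

4


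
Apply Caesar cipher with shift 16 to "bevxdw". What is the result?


Caesar cipher: shift "bevxdw" by 16
  'b' (pos 1) + 16 = pos 17 = 'r'
  'e' (pos 4) + 16 = pos 20 = 'u'
  'v' (pos 21) + 16 = pos 11 = 'l'
  'x' (pos 23) + 16 = pos 13 = 'n'
  'd' (pos 3) + 16 = pos 19 = 't'
  'w' (pos 22) + 16 = pos 12 = 'm'
Result: rulntm

rulntm


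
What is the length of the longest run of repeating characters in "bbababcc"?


Input: "bbababcc"
Scanning for longest run:
  Position 1 ('b'): continues run of 'b', length=2
  Position 2 ('a'): new char, reset run to 1
  Position 3 ('b'): new char, reset run to 1
  Position 4 ('a'): new char, reset run to 1
  Position 5 ('b'): new char, reset run to 1
  Position 6 ('c'): new char, reset run to 1
  Position 7 ('c'): continues run of 'c', length=2
Longest run: 'b' with length 2

2


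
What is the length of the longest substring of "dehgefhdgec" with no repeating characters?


Input: "dehgefhdgec"
Sliding window (track last position of each char):
  Position 0 ('d'): window [0,0] length 1 -- new best
  Position 1 ('e'): window [0,1] length 2 -- new best
  Position 2 ('h'): window [0,2] length 3 -- new best
  Position 3 ('g'): window [0,3] length 4 -- new best
  Position 4 ('e'): repeat (last at 1), move window start to 2
  Position 4 ('e'): window [2,4] length 3
  Position 5 ('f'): window [2,5] length 4
  Position 6 ('h'): repeat (last at 2), move window start to 3
  Position 6 ('h'): window [3,6] length 4
  Position 7 ('d'): window [3,7] length 5 -- new best
  Position 8 ('g'): repeat (last at 3), move window start to 4
  Position 8 ('g'): window [4,8] length 5
  Position 9 ('e'): repeat (last at 4), move window start to 5
  Position 9 ('e'): window [5,9] length 5
  Position 10 ('c'): window [5,10] length 6 -- new best
Longest substring with no repeats: "fhdgec" with length 6

6


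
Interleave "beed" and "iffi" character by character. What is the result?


Interleaving "beed" and "iffi":
  Position 0: 'b' from first, 'i' from second => "bi"
  Position 1: 'e' from first, 'f' from second => "ef"
  Position 2: 'e' from first, 'f' from second => "ef"
  Position 3: 'd' from first, 'i' from second => "di"
Result: biefefdi

biefefdi


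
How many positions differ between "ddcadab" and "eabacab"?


Comparing "ddcadab" and "eabacab" position by position:
  Position 0: 'd' vs 'e' => DIFFER
  Position 1: 'd' vs 'a' => DIFFER
  Position 2: 'c' vs 'b' => DIFFER
  Position 3: 'a' vs 'a' => same
  Position 4: 'd' vs 'c' => DIFFER
  Position 5: 'a' vs 'a' => same
  Position 6: 'b' vs 'b' => same
Positions that differ: 4

4


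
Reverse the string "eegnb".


Input: eegnb
Reading characters right to left:
  Position 4: 'b'
  Position 3: 'n'
  Position 2: 'g'
  Position 1: 'e'
  Position 0: 'e'
Reversed: bngee

bngee


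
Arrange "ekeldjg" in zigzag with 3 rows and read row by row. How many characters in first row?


Zigzag "ekeldjg" into 3 rows:
Placing characters:
  'e' => row 0
  'k' => row 1
  'e' => row 2
  'l' => row 1
  'd' => row 0
  'j' => row 1
  'g' => row 2
Rows:
  Row 0: "ed"
  Row 1: "klj"
  Row 2: "eg"
First row length: 2

2


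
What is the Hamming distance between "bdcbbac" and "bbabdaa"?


Comparing "bdcbbac" and "bbabdaa" position by position:
  Position 0: 'b' vs 'b' => same
  Position 1: 'd' vs 'b' => differ
  Position 2: 'c' vs 'a' => differ
  Position 3: 'b' vs 'b' => same
  Position 4: 'b' vs 'd' => differ
  Position 5: 'a' vs 'a' => same
  Position 6: 'c' vs 'a' => differ
Total differences (Hamming distance): 4

4


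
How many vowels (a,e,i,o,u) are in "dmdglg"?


Input: dmdglg
Checking each character:
  'd' at position 0: consonant
  'm' at position 1: consonant
  'd' at position 2: consonant
  'g' at position 3: consonant
  'l' at position 4: consonant
  'g' at position 5: consonant
Total vowels: 0

0


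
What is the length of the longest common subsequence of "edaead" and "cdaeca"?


LCS of "edaead" and "cdaeca"
DP table:
           c    d    a    e    c    a
      0    0    0    0    0    0    0
  e   0    0    0    0    1    1    1
  d   0    0    1    1    1    1    1
  a   0    0    1    2    2    2    2
  e   0    0    1    2    3    3    3
  a   0    0    1    2    3    3    4
  d   0    0    1    2    3    3    4
LCS length = dp[6][6] = 4

4


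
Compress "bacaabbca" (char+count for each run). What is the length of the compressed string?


Input: bacaabbca
Runs:
  'b' x 1 => "b1"
  'a' x 1 => "a1"
  'c' x 1 => "c1"
  'a' x 2 => "a2"
  'b' x 2 => "b2"
  'c' x 1 => "c1"
  'a' x 1 => "a1"
Compressed: "b1a1c1a2b2c1a1"
Compressed length: 14

14


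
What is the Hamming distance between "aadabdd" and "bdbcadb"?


Comparing "aadabdd" and "bdbcadb" position by position:
  Position 0: 'a' vs 'b' => differ
  Position 1: 'a' vs 'd' => differ
  Position 2: 'd' vs 'b' => differ
  Position 3: 'a' vs 'c' => differ
  Position 4: 'b' vs 'a' => differ
  Position 5: 'd' vs 'd' => same
  Position 6: 'd' vs 'b' => differ
Total differences (Hamming distance): 6

6


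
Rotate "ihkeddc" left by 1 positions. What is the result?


Input: "ihkeddc", rotate left by 1
First 1 characters: "i"
Remaining characters: "hkeddc"
Concatenate remaining + first: "hkeddc" + "i" = "hkeddci"

hkeddci


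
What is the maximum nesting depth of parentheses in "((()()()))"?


Input: "((()()()))"
Tracking depth:
  Position 0 '(': depth becomes 1
  Position 1 '(': depth becomes 2
  Position 2 '(': depth becomes 3
  Position 3 ')': depth becomes 2
  Position 4 '(': depth becomes 3
  Position 5 ')': depth becomes 2
  Position 6 '(': depth becomes 3
  Position 7 ')': depth becomes 2
  Position 8 ')': depth becomes 1
  Position 9 ')': depth becomes 0
Maximum depth reached: 3

3


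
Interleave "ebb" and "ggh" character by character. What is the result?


Interleaving "ebb" and "ggh":
  Position 0: 'e' from first, 'g' from second => "eg"
  Position 1: 'b' from first, 'g' from second => "bg"
  Position 2: 'b' from first, 'h' from second => "bh"
Result: egbgbh

egbgbh


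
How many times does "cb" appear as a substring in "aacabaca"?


Searching for "cb" in "aacabaca"
Scanning each position:
  Position 0: "aa" => no
  Position 1: "ac" => no
  Position 2: "ca" => no
  Position 3: "ab" => no
  Position 4: "ba" => no
  Position 5: "ac" => no
  Position 6: "ca" => no
Total occurrences: 0

0


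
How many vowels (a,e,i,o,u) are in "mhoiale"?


Input: mhoiale
Checking each character:
  'm' at position 0: consonant
  'h' at position 1: consonant
  'o' at position 2: vowel (running total: 1)
  'i' at position 3: vowel (running total: 2)
  'a' at position 4: vowel (running total: 3)
  'l' at position 5: consonant
  'e' at position 6: vowel (running total: 4)
Total vowels: 4

4


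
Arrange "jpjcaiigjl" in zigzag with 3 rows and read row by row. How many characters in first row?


Zigzag "jpjcaiigjl" into 3 rows:
Placing characters:
  'j' => row 0
  'p' => row 1
  'j' => row 2
  'c' => row 1
  'a' => row 0
  'i' => row 1
  'i' => row 2
  'g' => row 1
  'j' => row 0
  'l' => row 1
Rows:
  Row 0: "jaj"
  Row 1: "pcigl"
  Row 2: "ji"
First row length: 3

3


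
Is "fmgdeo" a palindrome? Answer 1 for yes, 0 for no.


Input: fmgdeo
Reversed: oedgmf
  Compare pos 0 ('f') with pos 5 ('o'): MISMATCH
  Compare pos 1 ('m') with pos 4 ('e'): MISMATCH
  Compare pos 2 ('g') with pos 3 ('d'): MISMATCH
Result: not a palindrome

0


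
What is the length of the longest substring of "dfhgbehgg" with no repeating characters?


Input: "dfhgbehgg"
Sliding window (track last position of each char):
  Position 0 ('d'): window [0,0] length 1 -- new best
  Position 1 ('f'): window [0,1] length 2 -- new best
  Position 2 ('h'): window [0,2] length 3 -- new best
  Position 3 ('g'): window [0,3] length 4 -- new best
  Position 4 ('b'): window [0,4] length 5 -- new best
  Position 5 ('e'): window [0,5] length 6 -- new best
  Position 6 ('h'): repeat (last at 2), move window start to 3
  Position 6 ('h'): window [3,6] length 4
  Position 7 ('g'): repeat (last at 3), move window start to 4
  Position 7 ('g'): window [4,7] length 4
  Position 8 ('g'): repeat (last at 7), move window start to 8
  Position 8 ('g'): window [8,8] length 1
Longest substring with no repeats: "dfhgbe" with length 6

6


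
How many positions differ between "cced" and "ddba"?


Comparing "cced" and "ddba" position by position:
  Position 0: 'c' vs 'd' => DIFFER
  Position 1: 'c' vs 'd' => DIFFER
  Position 2: 'e' vs 'b' => DIFFER
  Position 3: 'd' vs 'a' => DIFFER
Positions that differ: 4

4


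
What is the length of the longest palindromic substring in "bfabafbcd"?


Input: "bfabafbcd"
Checking substrings for palindromes:
  [0:7] "bfabafb" (len 7) => palindrome
  [1:6] "fabaf" (len 5) => palindrome
  [2:5] "aba" (len 3) => palindrome
Longest palindromic substring: "bfabafb" with length 7

7


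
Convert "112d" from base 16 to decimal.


Input: "112d" in base 16
Positional expansion:
  Digit '1' (value 1) x 16^3 = 4096
  Digit '1' (value 1) x 16^2 = 256
  Digit '2' (value 2) x 16^1 = 32
  Digit 'd' (value 13) x 16^0 = 13
Sum = 4397

4397


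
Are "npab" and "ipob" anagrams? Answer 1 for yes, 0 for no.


Strings: "npab", "ipob"
Sorted first:  abnp
Sorted second: biop
Differ at position 0: 'a' vs 'b' => not anagrams

0


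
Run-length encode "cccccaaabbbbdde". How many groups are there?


Input: cccccaaabbbbdde
Scanning for consecutive runs:
  Group 1: 'c' x 5 (positions 0-4)
  Group 2: 'a' x 3 (positions 5-7)
  Group 3: 'b' x 4 (positions 8-11)
  Group 4: 'd' x 2 (positions 12-13)
  Group 5: 'e' x 1 (positions 14-14)
Total groups: 5

5


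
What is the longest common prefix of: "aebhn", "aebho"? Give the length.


Words: aebhn, aebho
  Position 0: all 'a' => match
  Position 1: all 'e' => match
  Position 2: all 'b' => match
  Position 3: all 'h' => match
  Position 4: ('n', 'o') => mismatch, stop
LCP = "aebh" (length 4)

4


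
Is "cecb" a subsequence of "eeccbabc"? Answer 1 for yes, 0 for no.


Check if "cecb" is a subsequence of "eeccbabc"
Greedy scan:
  Position 0 ('e'): no match needed
  Position 1 ('e'): no match needed
  Position 2 ('c'): matches sub[0] = 'c'
  Position 3 ('c'): no match needed
  Position 4 ('b'): no match needed
  Position 5 ('a'): no match needed
  Position 6 ('b'): no match needed
  Position 7 ('c'): no match needed
Only matched 1/4 characters => not a subsequence

0


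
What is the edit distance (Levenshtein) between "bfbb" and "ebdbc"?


Computing edit distance: "bfbb" -> "ebdbc"
DP table:
           e    b    d    b    c
      0    1    2    3    4    5
  b   1    1    1    2    3    4
  f   2    2    2    2    3    4
  b   3    3    2    3    2    3
  b   4    4    3    3    3    3
Edit distance = dp[4][5] = 3

3


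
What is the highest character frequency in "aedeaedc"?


Input: aedeaedc
Character counts:
  'a': 2
  'c': 1
  'd': 2
  'e': 3
Maximum frequency: 3

3


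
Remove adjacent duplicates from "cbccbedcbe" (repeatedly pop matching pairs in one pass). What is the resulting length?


Input: cbccbedcbe
Stack-based adjacent duplicate removal:
  Read 'c': push. Stack: c
  Read 'b': push. Stack: cb
  Read 'c': push. Stack: cbc
  Read 'c': matches stack top 'c' => pop. Stack: cb
  Read 'b': matches stack top 'b' => pop. Stack: c
  Read 'e': push. Stack: ce
  Read 'd': push. Stack: ced
  Read 'c': push. Stack: cedc
  Read 'b': push. Stack: cedcb
  Read 'e': push. Stack: cedcbe
Final stack: "cedcbe" (length 6)

6


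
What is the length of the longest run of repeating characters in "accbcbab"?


Input: "accbcbab"
Scanning for longest run:
  Position 1 ('c'): new char, reset run to 1
  Position 2 ('c'): continues run of 'c', length=2
  Position 3 ('b'): new char, reset run to 1
  Position 4 ('c'): new char, reset run to 1
  Position 5 ('b'): new char, reset run to 1
  Position 6 ('a'): new char, reset run to 1
  Position 7 ('b'): new char, reset run to 1
Longest run: 'c' with length 2

2


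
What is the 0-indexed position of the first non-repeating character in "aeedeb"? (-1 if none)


Input: aeedeb
Character frequencies:
  'a': 1
  'b': 1
  'd': 1
  'e': 3
Scanning left to right for freq == 1:
  Position 0 ('a'): unique! => answer = 0

0


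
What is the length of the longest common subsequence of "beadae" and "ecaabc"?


LCS of "beadae" and "ecaabc"
DP table:
           e    c    a    a    b    c
      0    0    0    0    0    0    0
  b   0    0    0    0    0    1    1
  e   0    1    1    1    1    1    1
  a   0    1    1    2    2    2    2
  d   0    1    1    2    2    2    2
  a   0    1    1    2    3    3    3
  e   0    1    1    2    3    3    3
LCS length = dp[6][6] = 3

3


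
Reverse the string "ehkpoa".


Input: ehkpoa
Reading characters right to left:
  Position 5: 'a'
  Position 4: 'o'
  Position 3: 'p'
  Position 2: 'k'
  Position 1: 'h'
  Position 0: 'e'
Reversed: aopkhe

aopkhe


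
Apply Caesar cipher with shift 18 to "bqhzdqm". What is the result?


Caesar cipher: shift "bqhzdqm" by 18
  'b' (pos 1) + 18 = pos 19 = 't'
  'q' (pos 16) + 18 = pos 8 = 'i'
  'h' (pos 7) + 18 = pos 25 = 'z'
  'z' (pos 25) + 18 = pos 17 = 'r'
  'd' (pos 3) + 18 = pos 21 = 'v'
  'q' (pos 16) + 18 = pos 8 = 'i'
  'm' (pos 12) + 18 = pos 4 = 'e'
Result: tizrvie

tizrvie
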